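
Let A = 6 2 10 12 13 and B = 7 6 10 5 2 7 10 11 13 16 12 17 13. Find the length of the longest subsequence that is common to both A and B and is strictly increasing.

A longest common strictly increasing subsequence is 6, 10, 12, 13 (length 4); it appears in order in both A and B, and no longer such subsequence exists.

4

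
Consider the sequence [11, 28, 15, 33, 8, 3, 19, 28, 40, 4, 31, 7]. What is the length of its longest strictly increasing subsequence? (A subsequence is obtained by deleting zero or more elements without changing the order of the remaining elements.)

5

Scanning left to right, the best length ending at each element is: 11→1, 28→2, 15→2, 33→3, 8→1, 3→1, 19→3, 28→4, 40→5, 4→2, 31→5, 7→3.
So the longest increasing subsequence has length 5, e.g. 11, 15, 19, 28, 40.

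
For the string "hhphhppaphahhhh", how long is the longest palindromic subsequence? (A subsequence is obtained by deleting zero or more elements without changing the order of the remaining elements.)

11

Using dp[i][j] = 2 + dp[i+1][j−1] if the ends match, else max(dp[i+1][j], dp[i][j−1]):
dp[1][15] = 11. A witness is hhhhahahhhh at positions 1,2,4,5,8,10,11,12,13,14,15.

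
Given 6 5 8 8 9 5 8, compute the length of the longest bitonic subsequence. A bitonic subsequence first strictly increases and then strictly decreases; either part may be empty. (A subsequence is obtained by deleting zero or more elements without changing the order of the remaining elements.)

Let inc[i] be the LIS ending at i and dec[i] the longest strictly decreasing subsequence starting at i. inc = [1, 1, 2, 2, 3, 1, 2], dec = [2, 1, 2, 2, 2, 1, 1].
max_i inc[i]+dec[i]−1 = 4, with one witness 6, 8, 9, 8.

4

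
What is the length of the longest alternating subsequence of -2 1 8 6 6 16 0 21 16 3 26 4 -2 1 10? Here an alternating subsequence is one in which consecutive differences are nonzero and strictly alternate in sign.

10

Track the best alternating length ending on an up-step vs a down-step at each position: up/down = 1/1, 2/1, 2/1, 2/3, 2/3, 4/1, 2/5, 6/1, 6/7, 6/7, 8/1, 8/9, 1/9, 10/9, 10/9.
The maximum over both is 10; one such subsequence is -2, 8, 6, 16, 0, 21, 16, 26, -2, 1.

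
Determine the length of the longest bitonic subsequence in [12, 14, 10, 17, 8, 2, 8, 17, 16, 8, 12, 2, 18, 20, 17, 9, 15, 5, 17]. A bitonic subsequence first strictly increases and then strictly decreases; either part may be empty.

8

One longest bitonic subsequence is 12, 14, 17, 18, 20, 17, 15, 5 (positions 1,2,4,13,14,15,17,18): it rises to 20 then falls. Length 8 is optimal.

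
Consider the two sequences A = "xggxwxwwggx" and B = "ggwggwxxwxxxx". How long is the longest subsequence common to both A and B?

6

A longest common subsequence is ggxwxx (length 6); the LCS DP confirms no longer common subsequence exists.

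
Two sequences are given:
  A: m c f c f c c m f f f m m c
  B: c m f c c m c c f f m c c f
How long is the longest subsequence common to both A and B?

A longest common subsequence is mccccffmc (length 9); the LCS DP confirms no longer common subsequence exists.

9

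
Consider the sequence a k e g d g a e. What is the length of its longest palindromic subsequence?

5

One longest palindromic subsequence is egdge (positions 3,4,5,6,8); it reads the same forward and backward, and the interval DP gives dp[1][8] = 5.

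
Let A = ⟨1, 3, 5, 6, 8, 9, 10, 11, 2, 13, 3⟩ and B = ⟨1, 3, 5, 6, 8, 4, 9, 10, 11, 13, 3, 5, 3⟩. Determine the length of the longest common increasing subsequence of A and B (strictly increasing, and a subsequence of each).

A longest common strictly increasing subsequence is 1, 3, 5, 6, 8, 9, 10, 11, 13 (length 9); it appears in order in both A and B, and no longer such subsequence exists.

9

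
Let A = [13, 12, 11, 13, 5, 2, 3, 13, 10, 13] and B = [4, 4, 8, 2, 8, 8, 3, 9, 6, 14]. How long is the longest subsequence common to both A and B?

2

A longest common subsequence is 2, 3 (length 2); the LCS DP confirms no longer common subsequence exists.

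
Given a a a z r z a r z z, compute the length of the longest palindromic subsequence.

One longest palindromic subsequence is zzrzz (positions 4,6,8,9,10); it reads the same forward and backward, and the interval DP gives dp[1][10] = 5.

5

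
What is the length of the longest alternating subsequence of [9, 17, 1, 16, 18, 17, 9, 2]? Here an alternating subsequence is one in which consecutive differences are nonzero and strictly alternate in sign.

Track the best alternating length ending on an up-step vs a down-step at each position: up/down = 1/1, 2/1, 1/3, 4/3, 4/1, 4/5, 4/5, 4/5.
The maximum over both is 5; one such subsequence is 9, 17, 1, 18, 17.

5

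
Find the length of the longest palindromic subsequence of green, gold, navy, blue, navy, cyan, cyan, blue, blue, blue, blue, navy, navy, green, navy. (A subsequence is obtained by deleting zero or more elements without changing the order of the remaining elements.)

10

One longest palindromic subsequence is green navy navy blue blue blue blue navy navy green (positions 1,3,5,8,9,10,11,12,13,14); it reads the same forward and backward, and the interval DP gives dp[1][15] = 10.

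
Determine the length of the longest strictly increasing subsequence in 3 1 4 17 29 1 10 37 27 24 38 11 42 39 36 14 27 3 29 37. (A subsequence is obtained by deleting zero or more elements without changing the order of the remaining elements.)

Let dp[i] be the longest increasing subsequence ending at position i. Then dp = [1, 1, 2, 3, 4, 1, 3, 5, 4, 4, 6, 4, 7, 7, 5, 5, 6, 2, 7, 8].
The maximum is 8; one witness is 3, 4, 10, 11, 14, 27, 29, 37 at positions 1,3,7,12,16,17,19,20.

8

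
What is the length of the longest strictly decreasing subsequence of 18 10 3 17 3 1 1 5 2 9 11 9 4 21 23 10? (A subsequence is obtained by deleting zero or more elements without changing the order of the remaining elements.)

Let dp[i] be the longest decreasing subsequence ending at position i. Then dp = [1, 2, 3, 2, 3, 4, 4, 3, 4, 3, 3, 4, 5, 1, 1, 4].
The maximum is 5; one witness is 18, 17, 11, 9, 4 at positions 1,4,11,12,13.

5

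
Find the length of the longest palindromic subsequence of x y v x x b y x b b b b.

One longest palindromic subsequence is xyxxyx (positions 1,2,4,5,7,8); it reads the same forward and backward, and the interval DP gives dp[1][12] = 6.

6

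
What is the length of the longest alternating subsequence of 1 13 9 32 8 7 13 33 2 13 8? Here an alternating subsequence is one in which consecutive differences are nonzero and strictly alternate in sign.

A longest alternating subsequence is 1, 13, 9, 32, 8, 13, 2, 13, 8 (positions 1,2,3,4,5,7,9,10,11); its 8 consecutive differences strictly alternate in sign, and length 9 is optimal.

9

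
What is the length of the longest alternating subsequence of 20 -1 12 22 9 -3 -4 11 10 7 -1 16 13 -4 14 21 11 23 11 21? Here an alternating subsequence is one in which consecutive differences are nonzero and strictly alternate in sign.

A longest alternating subsequence is 20, -1, 12, 9, 11, 10, 16, 13, 14, 11, 23, 11, 21 (positions 1,2,3,5,8,9,12,13,15,17,18,19,20); its 12 consecutive differences strictly alternate in sign, and length 13 is optimal.

13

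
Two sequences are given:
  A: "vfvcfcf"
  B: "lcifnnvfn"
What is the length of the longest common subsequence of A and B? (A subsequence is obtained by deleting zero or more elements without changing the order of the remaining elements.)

3

A longest common subsequence is fvf (length 3); the LCS DP confirms no longer common subsequence exists.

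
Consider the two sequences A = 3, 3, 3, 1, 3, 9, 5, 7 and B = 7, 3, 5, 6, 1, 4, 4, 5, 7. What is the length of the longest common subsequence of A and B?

4

Backtracking the LCS table gives one alignment: 3 (A1,B2) → 1 (A4,B5) → 5 (A7,B8) → 7 (A8,B9).
So the longest common subsequence has length 4.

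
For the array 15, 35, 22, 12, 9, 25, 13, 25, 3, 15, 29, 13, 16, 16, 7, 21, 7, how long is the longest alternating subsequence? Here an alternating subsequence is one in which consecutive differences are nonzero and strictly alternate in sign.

A longest alternating subsequence is 15, 35, 22, 25, 13, 25, 3, 15, 13, 16, 7, 21, 7 (positions 1,2,3,6,7,8,9,10,12,13,15,16,17); its 12 consecutive differences strictly alternate in sign, and length 13 is optimal.

13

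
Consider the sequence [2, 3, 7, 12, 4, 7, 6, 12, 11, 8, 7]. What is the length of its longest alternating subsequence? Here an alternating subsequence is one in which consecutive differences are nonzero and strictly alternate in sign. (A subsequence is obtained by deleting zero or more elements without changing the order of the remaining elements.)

7

A longest alternating subsequence is 2, 7, 4, 7, 6, 12, 11 (positions 1,3,5,6,7,8,9); its 6 consecutive differences strictly alternate in sign, and length 7 is optimal.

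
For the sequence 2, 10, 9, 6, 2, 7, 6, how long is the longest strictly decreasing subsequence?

Let dp[i] be the longest decreasing subsequence ending at position i. Then dp = [1, 1, 2, 3, 4, 3, 4].
The maximum is 4; one witness is 10, 9, 6, 2 at positions 2,3,4,5.

4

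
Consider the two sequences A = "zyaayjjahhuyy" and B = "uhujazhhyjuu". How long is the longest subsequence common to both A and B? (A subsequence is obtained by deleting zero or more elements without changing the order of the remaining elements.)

5

A longest common subsequence is jahhu (length 5); the LCS DP confirms no longer common subsequence exists.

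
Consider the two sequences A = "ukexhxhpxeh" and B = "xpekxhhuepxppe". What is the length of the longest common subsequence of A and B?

7

A longest common subsequence is kxhhpxe (length 7); the LCS DP confirms no longer common subsequence exists.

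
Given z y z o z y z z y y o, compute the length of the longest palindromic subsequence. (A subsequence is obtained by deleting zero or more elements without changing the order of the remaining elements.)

Using dp[i][j] = 2 + dp[i+1][j−1] if the ends match, else max(dp[i+1][j], dp[i][j−1]):
dp[1][11] = 7. A witness is yzzyzzy at positions 2,3,5,6,7,8,10.

7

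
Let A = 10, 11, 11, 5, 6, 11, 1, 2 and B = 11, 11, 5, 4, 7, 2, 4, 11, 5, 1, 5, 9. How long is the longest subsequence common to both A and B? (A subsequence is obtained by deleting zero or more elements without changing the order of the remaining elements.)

5

Backtracking the LCS table gives one alignment: 11 (A2,B1) → 11 (A3,B2) → 5 (A4,B3) → 11 (A6,B8) → 1 (A7,B10).
So the longest common subsequence has length 5.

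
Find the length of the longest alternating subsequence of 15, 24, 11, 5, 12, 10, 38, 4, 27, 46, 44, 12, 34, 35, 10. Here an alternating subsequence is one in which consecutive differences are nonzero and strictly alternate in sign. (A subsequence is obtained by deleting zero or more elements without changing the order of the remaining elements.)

11

A longest alternating subsequence is 15, 24, 11, 12, 10, 38, 4, 27, 12, 34, 10 (positions 1,2,3,5,6,7,8,9,12,13,15); its 10 consecutive differences strictly alternate in sign, and length 11 is optimal.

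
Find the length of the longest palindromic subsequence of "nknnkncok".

One longest palindromic subsequence is nknnkn (positions 1,2,3,4,5,6); it reads the same forward and backward, and the interval DP gives dp[1][9] = 6.

6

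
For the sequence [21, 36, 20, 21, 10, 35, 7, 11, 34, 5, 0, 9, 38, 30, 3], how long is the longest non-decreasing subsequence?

Let dp[i] be the longest non-decreasing subsequence ending at position i. Then dp = [1, 2, 1, 2, 1, 3, 1, 2, 3, 1, 1, 2, 4, 3, 2].
The maximum is 4; one witness is 21, 21, 35, 38 at positions 1,4,6,13.

4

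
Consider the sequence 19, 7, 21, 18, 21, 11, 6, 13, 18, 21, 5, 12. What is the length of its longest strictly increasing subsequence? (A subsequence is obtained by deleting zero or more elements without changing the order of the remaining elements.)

5

Let dp[i] be the longest increasing subsequence ending at position i. Then dp = [1, 1, 2, 2, 3, 2, 1, 3, 4, 5, 1, 3].
The maximum is 5; one witness is 7, 11, 13, 18, 21 at positions 2,6,8,9,10.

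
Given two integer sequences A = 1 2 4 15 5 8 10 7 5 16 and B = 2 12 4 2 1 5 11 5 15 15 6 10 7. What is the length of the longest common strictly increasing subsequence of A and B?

4

A longest common strictly increasing subsequence is 2, 4, 5, 10 (length 4); it appears in order in both A and B, and no longer such subsequence exists.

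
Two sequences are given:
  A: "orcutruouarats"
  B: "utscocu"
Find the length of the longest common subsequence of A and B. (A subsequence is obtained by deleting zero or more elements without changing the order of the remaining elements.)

Backtracking the LCS table gives one alignment: u (A4,B1) → t (A5,B2) → o (A8,B5) → u (A9,B7).
So the longest common subsequence has length 4.

4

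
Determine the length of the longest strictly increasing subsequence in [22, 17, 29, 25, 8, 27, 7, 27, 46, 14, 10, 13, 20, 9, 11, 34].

Let dp[i] be the longest increasing subsequence ending at position i. Then dp = [1, 1, 2, 2, 1, 3, 1, 3, 4, 2, 2, 3, 4, 2, 3, 5].
The maximum is 5; one witness is 8, 10, 13, 20, 34 at positions 5,11,12,13,16.

5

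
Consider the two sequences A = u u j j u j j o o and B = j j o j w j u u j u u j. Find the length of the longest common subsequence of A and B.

A longest common subsequence is uujuj (length 5); the LCS DP confirms no longer common subsequence exists.

5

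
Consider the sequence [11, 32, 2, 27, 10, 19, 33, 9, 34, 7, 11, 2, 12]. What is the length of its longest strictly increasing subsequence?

Scanning left to right, the best length ending at each element is: 11→1, 32→2, 2→1, 27→2, 10→2, 19→3, 33→4, 9→2, 34→5, 7→2, 11→3, 2→1, 12→4.
So the longest increasing subsequence has length 5, e.g. 2, 10, 19, 33, 34.

5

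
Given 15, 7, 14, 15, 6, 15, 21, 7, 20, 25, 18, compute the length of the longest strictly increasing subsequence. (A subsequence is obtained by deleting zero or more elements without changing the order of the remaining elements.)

Scanning left to right, the best length ending at each element is: 15→1, 7→1, 14→2, 15→3, 6→1, 15→3, 21→4, 7→2, 20→4, 25→5, 18→4.
So the longest increasing subsequence has length 5, e.g. 7, 14, 15, 21, 25.

5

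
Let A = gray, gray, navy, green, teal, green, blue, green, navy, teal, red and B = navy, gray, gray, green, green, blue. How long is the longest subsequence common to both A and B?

A longest common subsequence is gray, gray, green, green, blue (length 5); the LCS DP confirms no longer common subsequence exists.

5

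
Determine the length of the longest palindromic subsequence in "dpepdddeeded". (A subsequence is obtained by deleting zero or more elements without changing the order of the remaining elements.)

8

One longest palindromic subsequence is dedeeded (positions 1,3,5,8,9,10,11,12); it reads the same forward and backward, and the interval DP gives dp[1][12] = 8.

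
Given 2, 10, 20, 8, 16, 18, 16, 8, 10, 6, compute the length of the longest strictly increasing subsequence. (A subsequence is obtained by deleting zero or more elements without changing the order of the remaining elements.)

One longest increasing subsequence is 2, 10, 16, 18 (positions 1,2,5,6), of length 4; no longer one exists.

4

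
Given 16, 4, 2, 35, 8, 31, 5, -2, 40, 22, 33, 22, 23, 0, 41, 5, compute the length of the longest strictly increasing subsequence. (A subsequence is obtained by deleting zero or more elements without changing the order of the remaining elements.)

One longest increasing subsequence is 4, 8, 31, 40, 41 (positions 2,5,6,9,15), of length 5; no longer one exists.

5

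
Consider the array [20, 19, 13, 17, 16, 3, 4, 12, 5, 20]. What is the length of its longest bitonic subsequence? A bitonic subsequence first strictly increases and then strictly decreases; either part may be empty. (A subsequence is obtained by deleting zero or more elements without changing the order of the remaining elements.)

6

Let inc[i] be the LIS ending at i and dec[i] the longest strictly decreasing subsequence starting at i. inc = [1, 1, 1, 2, 2, 1, 2, 3, 3, 4], dec = [6, 5, 3, 4, 3, 1, 1, 2, 1, 1].
max_i inc[i]+dec[i]−1 = 6, with one witness 20, 19, 17, 16, 12, 5.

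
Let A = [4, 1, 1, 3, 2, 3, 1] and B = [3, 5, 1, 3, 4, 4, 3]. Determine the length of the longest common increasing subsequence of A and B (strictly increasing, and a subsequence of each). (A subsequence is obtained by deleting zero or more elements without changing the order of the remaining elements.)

For each value that appears in both, track the longest common increasing run ending there.
The best achievable length is 2; one witness is 1, 3 (A-positions 2,4, B-positions 3,4).

2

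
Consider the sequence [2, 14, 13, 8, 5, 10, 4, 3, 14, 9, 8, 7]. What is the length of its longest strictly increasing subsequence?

4

Scanning left to right, the best length ending at each element is: 2→1, 14→2, 13→2, 8→2, 5→2, 10→3, 4→2, 3→2, 14→4, 9→3, 8→3, 7→3.
So the longest increasing subsequence has length 4, e.g. 2, 8, 10, 14.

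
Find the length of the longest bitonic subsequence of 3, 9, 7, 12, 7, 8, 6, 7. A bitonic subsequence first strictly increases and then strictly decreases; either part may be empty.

5

Let inc[i] be the LIS ending at i and dec[i] the longest strictly decreasing subsequence starting at i. inc = [1, 2, 2, 3, 2, 3, 2, 3], dec = [1, 3, 2, 3, 2, 2, 1, 1].
max_i inc[i]+dec[i]−1 = 5, with one witness 3, 9, 12, 8, 7.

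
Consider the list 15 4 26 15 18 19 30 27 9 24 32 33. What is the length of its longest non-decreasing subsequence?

Let dp[i] be the longest non-decreasing subsequence ending at position i. Then dp = [1, 1, 2, 2, 3, 4, 5, 5, 2, 5, 6, 7].
The maximum is 7; one witness is 15, 15, 18, 19, 30, 32, 33 at positions 1,4,5,6,7,11,12.

7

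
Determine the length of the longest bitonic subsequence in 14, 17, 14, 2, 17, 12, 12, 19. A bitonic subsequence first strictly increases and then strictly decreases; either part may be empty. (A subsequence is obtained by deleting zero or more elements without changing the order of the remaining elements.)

4

Let inc[i] be the LIS ending at i and dec[i] the longest strictly decreasing subsequence starting at i. inc = [1, 2, 1, 1, 2, 2, 2, 3], dec = [2, 3, 2, 1, 2, 1, 1, 1].
max_i inc[i]+dec[i]−1 = 4, with one witness 14, 17, 14, 12.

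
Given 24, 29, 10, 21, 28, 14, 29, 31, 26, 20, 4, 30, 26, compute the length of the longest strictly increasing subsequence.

5

One longest increasing subsequence is 10, 21, 28, 29, 31 (positions 3,4,5,7,8), of length 5; no longer one exists.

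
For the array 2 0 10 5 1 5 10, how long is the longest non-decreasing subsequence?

One longest non-decreasing subsequence is 2, 5, 5, 10 (positions 1,4,6,7), of length 4; no longer one exists.

4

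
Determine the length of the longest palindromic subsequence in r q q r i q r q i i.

One longest palindromic subsequence is iqrqi (positions 5,6,7,8,10); it reads the same forward and backward, and the interval DP gives dp[1][10] = 5.

5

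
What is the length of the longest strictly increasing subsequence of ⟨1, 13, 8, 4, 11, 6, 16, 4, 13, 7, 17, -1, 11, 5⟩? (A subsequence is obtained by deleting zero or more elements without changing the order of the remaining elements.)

Let dp[i] be the longest increasing subsequence ending at position i. Then dp = [1, 2, 2, 2, 3, 3, 4, 2, 4, 4, 5, 1, 5, 3].
The maximum is 5; one witness is 1, 8, 11, 16, 17 at positions 1,3,5,7,11.

5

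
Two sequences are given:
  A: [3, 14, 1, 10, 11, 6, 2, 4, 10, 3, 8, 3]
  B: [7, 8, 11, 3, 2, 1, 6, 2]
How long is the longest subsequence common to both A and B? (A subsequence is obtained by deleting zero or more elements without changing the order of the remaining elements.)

A longest common subsequence is 3, 1, 6, 2 (length 4); the LCS DP confirms no longer common subsequence exists.

4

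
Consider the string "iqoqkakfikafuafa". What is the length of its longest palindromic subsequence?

7

One longest palindromic subsequence is afauafa (positions 6,8,11,13,14,15,16); it reads the same forward and backward, and the interval DP gives dp[1][16] = 7.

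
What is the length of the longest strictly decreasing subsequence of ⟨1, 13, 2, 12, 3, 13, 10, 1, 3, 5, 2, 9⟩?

5

One longest decreasing subsequence is 13, 12, 10, 3, 2 (positions 2,4,7,9,11), of length 5; no longer one exists.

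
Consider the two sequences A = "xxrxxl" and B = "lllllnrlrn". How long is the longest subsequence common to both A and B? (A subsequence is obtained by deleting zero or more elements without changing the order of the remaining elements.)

A longest common subsequence is rl (length 2); the LCS DP confirms no longer common subsequence exists.

2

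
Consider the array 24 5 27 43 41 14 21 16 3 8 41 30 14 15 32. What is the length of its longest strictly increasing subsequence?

Scanning left to right, the best length ending at each element is: 24→1, 5→1, 27→2, 43→3, 41→3, 14→2, 21→3, 16→3, 3→1, 8→2, 41→4, 30→4, 14→3, 15→4, 32→5.
So the longest increasing subsequence has length 5, e.g. 5, 14, 21, 30, 32.

5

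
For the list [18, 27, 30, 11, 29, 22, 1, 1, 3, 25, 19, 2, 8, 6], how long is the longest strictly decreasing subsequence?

6

Let dp[i] be the longest decreasing subsequence ending at position i. Then dp = [1, 1, 1, 2, 2, 3, 4, 4, 4, 3, 4, 5, 5, 6].
The maximum is 6; one witness is 30, 29, 22, 19, 8, 6 at positions 3,5,6,11,13,14.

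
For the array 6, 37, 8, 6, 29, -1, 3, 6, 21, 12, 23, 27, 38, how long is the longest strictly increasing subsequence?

Scanning left to right, the best length ending at each element is: 6→1, 37→2, 8→2, 6→1, 29→3, -1→1, 3→2, 6→3, 21→4, 12→4, 23→5, 27→6, 38→7.
So the longest increasing subsequence has length 7, e.g. -1, 3, 6, 21, 23, 27, 38.

7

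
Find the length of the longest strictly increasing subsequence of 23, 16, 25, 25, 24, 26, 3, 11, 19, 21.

4

Scanning left to right, the best length ending at each element is: 23→1, 16→1, 25→2, 25→2, 24→2, 26→3, 3→1, 11→2, 19→3, 21→4.
So the longest increasing subsequence has length 4, e.g. 3, 11, 19, 21.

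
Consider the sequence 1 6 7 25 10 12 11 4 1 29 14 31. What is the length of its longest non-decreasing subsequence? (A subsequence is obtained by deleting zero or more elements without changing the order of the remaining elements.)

Scanning left to right, the best length ending at each element is: 1→1, 6→2, 7→3, 25→4, 10→4, 12→5, 11→5, 4→2, 1→2, 29→6, 14→6, 31→7.
So the longest non-decreasing subsequence has length 7, e.g. 1, 6, 7, 10, 12, 29, 31.

7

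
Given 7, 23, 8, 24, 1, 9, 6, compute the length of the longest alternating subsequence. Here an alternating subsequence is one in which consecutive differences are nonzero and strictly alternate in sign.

A longest alternating subsequence is 7, 23, 8, 24, 1, 9, 6 (positions 1,2,3,4,5,6,7); its 6 consecutive differences strictly alternate in sign, and length 7 is optimal.

7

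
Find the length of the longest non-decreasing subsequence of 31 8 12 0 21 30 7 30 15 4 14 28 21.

5

Let dp[i] be the longest non-decreasing subsequence ending at position i. Then dp = [1, 1, 2, 1, 3, 4, 2, 5, 3, 2, 3, 4, 4].
The maximum is 5; one witness is 8, 12, 21, 30, 30 at positions 2,3,5,6,8.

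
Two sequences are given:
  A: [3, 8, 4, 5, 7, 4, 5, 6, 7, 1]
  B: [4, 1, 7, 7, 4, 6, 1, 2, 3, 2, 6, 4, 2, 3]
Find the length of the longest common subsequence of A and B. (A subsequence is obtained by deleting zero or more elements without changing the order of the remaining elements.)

5

Backtracking the LCS table gives one alignment: 4 (A3,B1) → 7 (A5,B4) → 4 (A6,B5) → 6 (A8,B6) → 1 (A10,B7).
So the longest common subsequence has length 5.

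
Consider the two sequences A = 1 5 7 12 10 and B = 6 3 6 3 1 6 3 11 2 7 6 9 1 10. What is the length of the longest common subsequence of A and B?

3

A longest common subsequence is 1, 7, 10 (length 3); the LCS DP confirms no longer common subsequence exists.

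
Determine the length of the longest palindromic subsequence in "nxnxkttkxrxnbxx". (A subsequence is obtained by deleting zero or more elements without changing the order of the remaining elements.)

10

Using dp[i][j] = 2 + dp[i+1][j−1] if the ends match, else max(dp[i+1][j], dp[i][j−1]):
dp[1][15] = 10. A witness is xnxkttkxnx at positions 2,3,4,5,6,7,8,11,12,15.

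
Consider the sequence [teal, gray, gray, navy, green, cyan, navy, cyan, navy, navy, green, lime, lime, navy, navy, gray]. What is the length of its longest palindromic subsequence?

Using dp[i][j] = 2 + dp[i+1][j−1] if the ends match, else max(dp[i+1][j], dp[i][j−1]):
dp[1][16] = 9. A witness is gray navy green navy navy navy green navy gray at positions 2,4,5,7,9,10,11,15,16.

9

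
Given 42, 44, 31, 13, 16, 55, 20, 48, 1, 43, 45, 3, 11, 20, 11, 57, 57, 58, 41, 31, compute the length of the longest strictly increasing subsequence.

Let dp[i] be the longest increasing subsequence ending at position i. Then dp = [1, 2, 1, 1, 2, 3, 3, 4, 1, 4, 5, 2, 3, 4, 3, 6, 6, 7, 5, 5].
The maximum is 7; one witness is 13, 16, 20, 43, 45, 57, 58 at positions 4,5,7,10,11,16,18.

7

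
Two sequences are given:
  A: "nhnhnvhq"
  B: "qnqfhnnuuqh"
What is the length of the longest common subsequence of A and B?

5

Backtracking the LCS table gives one alignment: n (A1,B2) → h (A2,B5) → n (A3,B6) → n (A5,B7) → h (A7,B11).
So the longest common subsequence has length 5.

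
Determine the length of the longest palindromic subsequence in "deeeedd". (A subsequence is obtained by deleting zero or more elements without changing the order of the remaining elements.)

6

Using dp[i][j] = 2 + dp[i+1][j−1] if the ends match, else max(dp[i+1][j], dp[i][j−1]):
dp[1][7] = 6. A witness is deeeed at positions 1,2,3,4,5,7.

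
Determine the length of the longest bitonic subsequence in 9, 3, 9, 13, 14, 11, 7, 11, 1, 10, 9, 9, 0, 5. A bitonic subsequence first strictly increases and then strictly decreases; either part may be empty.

8

Let inc[i] be the LIS ending at i and dec[i] the longest strictly decreasing subsequence starting at i. inc = [1, 1, 2, 3, 4, 3, 2, 3, 1, 3, 3, 3, 1, 2], dec = [4, 3, 4, 5, 5, 4, 3, 4, 2, 3, 2, 2, 1, 1].
max_i inc[i]+dec[i]−1 = 8, with one witness 3, 9, 13, 14, 11, 10, 9, 5.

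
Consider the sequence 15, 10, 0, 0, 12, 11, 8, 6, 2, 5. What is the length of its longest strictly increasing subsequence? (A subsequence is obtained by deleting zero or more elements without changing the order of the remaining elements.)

3

One longest increasing subsequence is 0, 2, 5 (positions 3,9,10), of length 3; no longer one exists.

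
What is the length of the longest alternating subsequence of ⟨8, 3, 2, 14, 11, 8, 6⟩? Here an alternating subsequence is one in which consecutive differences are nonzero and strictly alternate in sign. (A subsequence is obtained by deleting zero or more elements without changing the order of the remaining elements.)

A longest alternating subsequence is 8, 3, 14, 11 (positions 1,2,4,5); its 3 consecutive differences strictly alternate in sign, and length 4 is optimal.

4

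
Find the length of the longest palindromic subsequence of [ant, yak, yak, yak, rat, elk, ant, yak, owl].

One longest palindromic subsequence is ant yak yak yak ant (positions 1,2,3,4,7); it reads the same forward and backward, and the interval DP gives dp[1][9] = 5.

5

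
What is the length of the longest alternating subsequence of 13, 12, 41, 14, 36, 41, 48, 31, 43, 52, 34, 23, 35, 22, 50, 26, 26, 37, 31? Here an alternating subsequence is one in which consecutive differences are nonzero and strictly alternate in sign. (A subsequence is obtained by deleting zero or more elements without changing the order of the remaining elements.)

14

Track the best alternating length ending on an up-step vs a down-step at each position: up/down = 1/1, 1/2, 3/1, 3/4, 5/4, 5/1, 5/1, 5/6, 7/6, 7/1, 7/8, 5/8, 9/8, 5/10, 11/8, 11/12, 11/12, 13/12, 13/14.
The maximum over both is 14; one such subsequence is 13, 12, 41, 14, 36, 31, 43, 34, 35, 22, 50, 26, 37, 31.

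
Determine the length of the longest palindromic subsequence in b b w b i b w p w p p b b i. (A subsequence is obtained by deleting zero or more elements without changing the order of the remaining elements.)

One longest palindromic subsequence is bbwbibwbb (positions 1,2,3,4,5,6,9,12,13); it reads the same forward and backward, and the interval DP gives dp[1][14] = 9.

9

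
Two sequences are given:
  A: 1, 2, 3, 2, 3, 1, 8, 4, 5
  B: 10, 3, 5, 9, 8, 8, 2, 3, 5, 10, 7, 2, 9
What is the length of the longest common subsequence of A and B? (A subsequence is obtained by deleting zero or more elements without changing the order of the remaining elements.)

4

A longest common subsequence is 3, 2, 3, 5 (length 4); the LCS DP confirms no longer common subsequence exists.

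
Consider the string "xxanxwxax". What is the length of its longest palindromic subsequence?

7

Using dp[i][j] = 2 + dp[i+1][j−1] if the ends match, else max(dp[i+1][j], dp[i][j−1]):
dp[1][9] = 7. A witness is xaxwxax at positions 1,3,5,6,7,8,9.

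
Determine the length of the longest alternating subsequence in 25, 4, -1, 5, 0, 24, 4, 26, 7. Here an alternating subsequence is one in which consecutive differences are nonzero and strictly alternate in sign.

8

A longest alternating subsequence is 25, 4, 5, 0, 24, 4, 26, 7 (positions 1,2,4,5,6,7,8,9); its 7 consecutive differences strictly alternate in sign, and length 8 is optimal.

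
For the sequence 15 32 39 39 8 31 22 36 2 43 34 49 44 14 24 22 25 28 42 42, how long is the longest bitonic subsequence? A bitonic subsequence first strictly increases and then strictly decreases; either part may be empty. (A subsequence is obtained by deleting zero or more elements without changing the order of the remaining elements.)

8

One longest bitonic subsequence is 15, 32, 39, 43, 49, 44, 24, 22 (positions 1,2,3,10,12,13,15,16): it rises to 49 then falls. Length 8 is optimal.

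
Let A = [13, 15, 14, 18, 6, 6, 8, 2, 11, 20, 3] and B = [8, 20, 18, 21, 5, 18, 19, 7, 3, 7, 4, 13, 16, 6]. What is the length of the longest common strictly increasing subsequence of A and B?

For each value that appears in both, track the longest common increasing run ending there.
The best achievable length is 2; one witness is 8, 20 (A-positions 7,10, B-positions 1,2).

2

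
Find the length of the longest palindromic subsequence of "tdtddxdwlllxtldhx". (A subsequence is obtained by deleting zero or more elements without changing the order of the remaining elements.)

Using dp[i][j] = 2 + dp[i+1][j−1] if the ends match, else max(dp[i+1][j], dp[i][j−1]):
dp[1][17] = 9. A witness is dtxlllxtd at positions 2,3,6,9,10,11,12,13,15.

9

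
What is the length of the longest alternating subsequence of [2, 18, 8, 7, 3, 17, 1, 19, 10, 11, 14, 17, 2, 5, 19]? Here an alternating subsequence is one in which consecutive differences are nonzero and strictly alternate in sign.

Track the best alternating length ending on an up-step vs a down-step at each position: up/down = 1/1, 2/1, 2/3, 2/3, 2/3, 4/3, 1/5, 6/1, 6/7, 8/7, 8/7, 8/7, 6/9, 10/9, 10/1.
The maximum over both is 10; one such subsequence is 2, 18, 8, 17, 1, 19, 10, 11, 2, 5.

10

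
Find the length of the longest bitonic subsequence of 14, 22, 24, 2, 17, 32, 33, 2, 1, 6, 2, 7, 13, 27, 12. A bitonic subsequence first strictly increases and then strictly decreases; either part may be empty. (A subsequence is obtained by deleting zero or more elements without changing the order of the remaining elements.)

One longest bitonic subsequence is 14, 22, 24, 32, 33, 27, 12 (positions 1,2,3,6,7,14,15): it rises to 33 then falls. Length 7 is optimal.

7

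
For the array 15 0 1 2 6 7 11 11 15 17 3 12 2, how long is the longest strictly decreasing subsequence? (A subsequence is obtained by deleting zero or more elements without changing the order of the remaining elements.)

Let dp[i] be the longest decreasing subsequence ending at position i. Then dp = [1, 2, 2, 2, 2, 2, 2, 2, 1, 1, 3, 2, 4].
The maximum is 4; one witness is 15, 6, 3, 2 at positions 1,5,11,13.

4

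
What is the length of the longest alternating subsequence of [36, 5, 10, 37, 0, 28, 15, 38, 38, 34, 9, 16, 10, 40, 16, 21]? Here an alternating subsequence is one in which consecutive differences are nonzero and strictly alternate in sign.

A longest alternating subsequence is 36, 5, 10, 0, 28, 15, 38, 9, 16, 10, 40, 16, 21 (positions 1,2,3,5,6,7,8,11,12,13,14,15,16); its 12 consecutive differences strictly alternate in sign, and length 13 is optimal.

13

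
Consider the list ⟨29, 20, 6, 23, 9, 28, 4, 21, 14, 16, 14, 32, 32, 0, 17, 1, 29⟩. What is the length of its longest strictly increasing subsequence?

6

Let dp[i] be the longest increasing subsequence ending at position i. Then dp = [1, 1, 1, 2, 2, 3, 1, 3, 3, 4, 3, 5, 5, 1, 5, 2, 6].
The maximum is 6; one witness is 6, 9, 14, 16, 17, 29 at positions 3,5,9,10,15,17.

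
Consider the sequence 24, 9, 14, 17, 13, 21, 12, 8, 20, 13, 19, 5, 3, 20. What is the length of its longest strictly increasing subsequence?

Scanning left to right, the best length ending at each element is: 24→1, 9→1, 14→2, 17→3, 13→2, 21→4, 12→2, 8→1, 20→4, 13→3, 19→4, 5→1, 3→1, 20→5.
So the longest increasing subsequence has length 5, e.g. 9, 14, 17, 19, 20.

5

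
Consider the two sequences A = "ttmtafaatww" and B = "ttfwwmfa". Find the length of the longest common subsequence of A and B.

5

Backtracking the LCS table gives one alignment: t (A1,B1) → t (A2,B2) → m (A3,B6) → f (A6,B7) → a (A8,B8).
So the longest common subsequence has length 5.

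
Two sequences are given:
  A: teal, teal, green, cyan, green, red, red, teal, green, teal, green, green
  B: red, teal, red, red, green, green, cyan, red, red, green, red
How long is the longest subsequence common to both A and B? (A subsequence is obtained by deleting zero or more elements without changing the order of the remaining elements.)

Backtracking the LCS table gives one alignment: teal (A1,B2) → green (A3,B6) → cyan (A4,B7) → red (A6,B8) → red (A7,B9) → green (A9,B10).
So the longest common subsequence has length 6.

6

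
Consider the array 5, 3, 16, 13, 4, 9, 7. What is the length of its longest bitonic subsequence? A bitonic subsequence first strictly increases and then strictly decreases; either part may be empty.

Let inc[i] be the LIS ending at i and dec[i] the longest strictly decreasing subsequence starting at i. inc = [1, 1, 2, 2, 2, 3, 3], dec = [2, 1, 4, 3, 1, 2, 1].
max_i inc[i]+dec[i]−1 = 5, with one witness 5, 16, 13, 9, 7.

5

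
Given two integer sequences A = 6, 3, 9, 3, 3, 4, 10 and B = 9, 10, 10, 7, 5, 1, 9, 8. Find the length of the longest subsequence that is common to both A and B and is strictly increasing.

2

A longest common strictly increasing subsequence is 9, 10 (length 2); it appears in order in both A and B, and no longer such subsequence exists.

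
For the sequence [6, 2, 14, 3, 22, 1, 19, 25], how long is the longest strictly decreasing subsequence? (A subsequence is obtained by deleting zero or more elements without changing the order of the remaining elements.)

Let dp[i] be the longest decreasing subsequence ending at position i. Then dp = [1, 2, 1, 2, 1, 3, 2, 1].
The maximum is 3; one witness is 6, 2, 1 at positions 1,2,6.

3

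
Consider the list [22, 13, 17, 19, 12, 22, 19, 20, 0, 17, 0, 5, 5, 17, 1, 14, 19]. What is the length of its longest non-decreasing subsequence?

6

Let dp[i] be the longest non-decreasing subsequence ending at position i. Then dp = [1, 1, 2, 3, 1, 4, 4, 5, 1, 3, 2, 3, 4, 5, 3, 5, 6].
The maximum is 6; one witness is 0, 0, 5, 5, 17, 19 at positions 9,11,12,13,14,17.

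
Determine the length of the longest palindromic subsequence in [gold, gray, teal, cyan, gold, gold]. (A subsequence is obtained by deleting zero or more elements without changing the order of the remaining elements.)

One longest palindromic subsequence is gold gold gold (positions 1,5,6); it reads the same forward and backward, and the interval DP gives dp[1][6] = 3.

3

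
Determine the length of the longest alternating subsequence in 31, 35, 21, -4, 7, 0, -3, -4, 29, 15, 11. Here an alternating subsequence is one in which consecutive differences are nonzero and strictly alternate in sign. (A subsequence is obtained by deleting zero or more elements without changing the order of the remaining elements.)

A longest alternating subsequence is 31, 35, -4, 7, 0, 29, 15 (positions 1,2,4,5,6,9,10); its 6 consecutive differences strictly alternate in sign, and length 7 is optimal.

7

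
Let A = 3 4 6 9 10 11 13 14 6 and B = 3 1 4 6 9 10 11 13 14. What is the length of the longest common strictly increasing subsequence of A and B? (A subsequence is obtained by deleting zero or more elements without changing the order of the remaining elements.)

8

For each value that appears in both, track the longest common increasing run ending there.
The best achievable length is 8; one witness is 3, 4, 6, 9, 10, 11, 13, 14 (A-positions 1,2,3,4,5,6,7,8, B-positions 1,3,4,5,6,7,8,9).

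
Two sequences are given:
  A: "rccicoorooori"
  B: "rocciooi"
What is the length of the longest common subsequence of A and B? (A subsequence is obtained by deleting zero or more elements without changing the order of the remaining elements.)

Backtracking the LCS table gives one alignment: r (A1,B1) → c (A2,B3) → c (A3,B4) → i (A4,B5) → o (A10,B6) → o (A11,B7) → i (A13,B8).
So the longest common subsequence has length 7.

7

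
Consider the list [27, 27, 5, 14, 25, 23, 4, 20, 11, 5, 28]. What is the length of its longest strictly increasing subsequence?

Let dp[i] be the longest increasing subsequence ending at position i. Then dp = [1, 1, 1, 2, 3, 3, 1, 3, 2, 2, 4].
The maximum is 4; one witness is 5, 14, 25, 28 at positions 3,4,5,11.

4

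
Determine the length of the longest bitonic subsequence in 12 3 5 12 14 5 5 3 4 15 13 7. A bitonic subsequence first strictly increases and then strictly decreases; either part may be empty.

One longest bitonic subsequence is 3, 5, 12, 14, 15, 13, 7 (positions 2,3,4,5,10,11,12): it rises to 15 then falls. Length 7 is optimal.

7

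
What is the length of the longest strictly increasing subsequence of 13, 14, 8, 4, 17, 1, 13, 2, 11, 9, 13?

4

Let dp[i] be the longest increasing subsequence ending at position i. Then dp = [1, 2, 1, 1, 3, 1, 2, 2, 3, 3, 4].
The maximum is 4; one witness is 1, 2, 11, 13 at positions 6,8,9,11.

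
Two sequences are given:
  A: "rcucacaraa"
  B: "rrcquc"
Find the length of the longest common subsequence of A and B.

4

A longest common subsequence is rcuc (length 4); the LCS DP confirms no longer common subsequence exists.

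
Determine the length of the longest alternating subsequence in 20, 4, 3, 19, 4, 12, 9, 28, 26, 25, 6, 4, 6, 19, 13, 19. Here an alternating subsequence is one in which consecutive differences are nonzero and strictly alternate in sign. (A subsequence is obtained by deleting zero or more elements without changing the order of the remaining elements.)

A longest alternating subsequence is 20, 4, 19, 4, 12, 9, 28, 6, 19, 13, 19 (positions 1,2,4,5,6,7,8,11,14,15,16); its 10 consecutive differences strictly alternate in sign, and length 11 is optimal.

11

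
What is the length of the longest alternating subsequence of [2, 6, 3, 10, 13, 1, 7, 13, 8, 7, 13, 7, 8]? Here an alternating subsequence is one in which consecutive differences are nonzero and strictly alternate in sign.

10

Track the best alternating length ending on an up-step vs a down-step at each position: up/down = 1/1, 2/1, 2/3, 4/1, 4/1, 1/5, 6/5, 6/1, 6/7, 6/7, 8/1, 6/9, 10/9.
The maximum over both is 10; one such subsequence is 2, 6, 3, 10, 1, 13, 8, 13, 7, 8.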